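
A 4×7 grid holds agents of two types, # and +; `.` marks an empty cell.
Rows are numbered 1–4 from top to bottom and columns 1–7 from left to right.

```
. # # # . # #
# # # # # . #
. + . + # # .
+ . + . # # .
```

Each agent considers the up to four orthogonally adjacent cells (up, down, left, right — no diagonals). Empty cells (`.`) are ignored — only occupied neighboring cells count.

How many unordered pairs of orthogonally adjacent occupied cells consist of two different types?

3

Scan each occupied cell's neighbors to the right and below so each pair is counted once.
Row 1: #(1,2)–#(1,3)= #(1,2)–#(2,2)= #(1,3)–#(1,4)= #(1,3)–#(2,3)= #(1,4)–#(2,4)= #(1,6)–#(1,7)= #(1,7)–#(2,7)=  → 0/7 unlike.
Row 2: #(2,1)–#(2,2)= #(2,2)–#(2,3)= #(2,2)–+(3,2)≠ #(2,3)–#(2,4)= #(2,4)–#(2,5)= #(2,4)–+(3,4)≠ #(2,5)–#(3,5)=  → 2/7 unlike.
Row 3: +(3,4)–#(3,5)≠ #(3,5)–#(3,6)= #(3,5)–#(4,5)= #(3,6)–#(4,6)=  → 1/4 unlike.
Row 4: #(4,5)–#(4,6)=  → 0/1 unlike.
Total adjacent occupied pairs: 19; unlike-type pairs: 3.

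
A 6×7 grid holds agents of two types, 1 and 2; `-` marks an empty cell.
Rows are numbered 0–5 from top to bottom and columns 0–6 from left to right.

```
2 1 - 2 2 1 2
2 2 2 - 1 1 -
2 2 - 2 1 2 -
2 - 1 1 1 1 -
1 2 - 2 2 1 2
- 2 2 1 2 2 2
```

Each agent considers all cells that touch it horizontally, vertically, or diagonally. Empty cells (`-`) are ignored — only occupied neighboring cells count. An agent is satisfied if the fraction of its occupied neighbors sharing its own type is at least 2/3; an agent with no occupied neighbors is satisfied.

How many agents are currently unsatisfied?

20

Row 0: (0,0)2 2/3 ✓ · (0,1)1 0/4 ✗ · (0,3)2 2/3 ✓ · (0,4)2 1/4 ✗ · (0,5)1 2/4 ✗ · (0,6)2 0/2 ✗
Row 1: (1,0)2 4/5 ✓ · (1,1)2 5/6 ✓ · (1,2)2 4/5 ✓ · (1,4)1 3/7 ✗ · (1,5)1 3/6 ✗
Row 2: (2,0)2 4/4 ✓ · (2,1)2 5/6 ✓ · (2,3)2 1/6 ✗ · (2,4)1 5/7 ✓ · (2,5)2 0/5 ✗
Row 3: (3,0)2 3/4 ✓ · (3,2)1 1/5 ✗ · (3,3)1 3/6 ✗ · (3,4)1 4/8 ✗ · (3,5)1 3/6 ✗
Row 4: (4,0)1 0/3 ✗ · (4,1)2 3/5 ✗ · (4,3)2 3/7 ✗ · (4,4)2 3/8 ✗ · (4,5)1 2/7 ✗ · (4,6)2 2/4 ✗
Row 5: (5,1)2 2/3 ✓ · (5,2)2 3/4 ✓ · (5,3)1 0/4 ✗ · (5,4)2 3/5 ✗ · (5,5)2 4/5 ✓ · (5,6)2 2/3 ✓
Unsatisfied: (0,1), (0,4), (0,5), (0,6), (1,4), (1,5), (2,3), (2,5), (3,2), (3,3), (3,4), (3,5), (4,0), (4,1), (4,3), (4,4), (4,5), (4,6), (5,3), (5,4) — 20 in total.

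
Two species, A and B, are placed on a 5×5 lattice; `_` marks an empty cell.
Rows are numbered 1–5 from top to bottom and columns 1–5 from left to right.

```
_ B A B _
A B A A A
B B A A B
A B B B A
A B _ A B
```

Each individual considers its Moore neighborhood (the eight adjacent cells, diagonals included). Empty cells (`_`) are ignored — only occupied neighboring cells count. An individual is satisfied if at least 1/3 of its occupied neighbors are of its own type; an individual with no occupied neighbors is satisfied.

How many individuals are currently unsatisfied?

(1,2)B 1/4 unhappy
(1,3)A 2/5 ok
(1,4)B 0/4 unhappy
(2,1)A 0/4 unhappy
(2,2)B 3/7 ok
(2,3)A 4/8 ok
(2,4)A 5/7 ok
(2,5)A 2/4 ok
(3,1)B 3/5 ok
(3,2)B 4/8 ok
(3,3)A 3/8 ok
(3,4)A 5/8 ok
(3,5)B 1/5 unhappy
(4,1)A 1/5 unhappy
(4,2)B 4/7 ok
(4,3)B 4/7 ok
(4,4)B 3/7 ok
(4,5)A 2/5 ok
(5,1)A 1/3 ok
(5,2)B 2/4 ok
(5,4)A 1/4 unhappy
(5,5)B 1/3 ok
Unsatisfied: (1,2), (1,4), (2,1), (3,5), (4,1), (5,4) — 6 in total.

6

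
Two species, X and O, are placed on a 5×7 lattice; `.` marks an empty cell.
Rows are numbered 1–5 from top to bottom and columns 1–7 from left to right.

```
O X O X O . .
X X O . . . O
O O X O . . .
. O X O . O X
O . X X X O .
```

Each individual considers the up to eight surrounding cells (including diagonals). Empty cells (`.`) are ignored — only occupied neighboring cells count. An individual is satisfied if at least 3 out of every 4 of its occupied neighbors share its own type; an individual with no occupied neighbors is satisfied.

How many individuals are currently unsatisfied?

(1,1)O 0/3 ✗
(1,2)X 2/5 ✗
(1,3)O 1/4 ✗
(1,4)X 0/3 ✗
(1,5)O 0/1 ✗
(2,1)X 2/5 ✗
(2,2)X 3/8 ✗
(2,3)O 3/7 ✗
(2,7)O 0/0 ✓
(3,1)O 2/4 ✗
(3,2)O 3/7 ✗
(3,3)X 2/7 ✗
(3,4)O 2/4 ✗
(4,2)O 3/6 ✗
(4,3)X 3/7 ✗
(4,4)O 1/6 ✗
(4,6)O 1/3 ✗
(4,7)X 0/2 ✗
(5,1)O 1/1 ✓
(5,3)X 2/4 ✗
(5,4)X 3/4 ✓
(5,5)X 1/4 ✗
(5,6)O 1/3 ✗
Unsatisfied: (1,1), (1,2), (1,3), (1,4), (1,5), (2,1), (2,2), (2,3), (3,1), (3,2), (3,3), (3,4), (4,2), (4,3), (4,4), (4,6), (4,7), (5,3), (5,5), (5,6) — 20 in total.

20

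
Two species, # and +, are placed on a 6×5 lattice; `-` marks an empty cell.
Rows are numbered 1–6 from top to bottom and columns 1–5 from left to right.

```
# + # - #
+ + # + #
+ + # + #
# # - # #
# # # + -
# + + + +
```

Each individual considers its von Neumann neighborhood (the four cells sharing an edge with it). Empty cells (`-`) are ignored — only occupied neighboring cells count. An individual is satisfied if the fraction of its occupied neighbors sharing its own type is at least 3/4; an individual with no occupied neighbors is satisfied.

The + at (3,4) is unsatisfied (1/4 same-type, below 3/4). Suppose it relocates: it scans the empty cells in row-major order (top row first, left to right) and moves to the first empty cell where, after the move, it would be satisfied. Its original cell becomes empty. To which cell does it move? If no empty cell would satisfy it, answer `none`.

Vacating (3,4). Empty cells in order:
  (1,4): 1/3 same-type → still unsatisfied.
  (4,3): 0/4 same-type → still unsatisfied.
  (5,5): 2/3 same-type → still unsatisfied.

none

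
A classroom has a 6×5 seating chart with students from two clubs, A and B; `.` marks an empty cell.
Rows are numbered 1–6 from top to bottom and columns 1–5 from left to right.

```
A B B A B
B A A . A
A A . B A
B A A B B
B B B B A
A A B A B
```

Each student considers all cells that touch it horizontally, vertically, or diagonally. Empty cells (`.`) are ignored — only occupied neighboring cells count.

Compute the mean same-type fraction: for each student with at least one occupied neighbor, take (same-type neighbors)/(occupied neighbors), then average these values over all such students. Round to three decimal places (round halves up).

(1,1)A 1/3
(1,2)B 2/5
(1,3)B 1/4
(1,4)A 2/4
(1,5)B 0/2
(2,1)B 1/5
(2,2)A 4/7
(2,3)A 3/6
(2,5)A 2/4
(3,1)A 3/5
(3,2)A 5/7
(3,4)B 2/6
(3,5)A 1/4
(4,1)B 2/5
(4,2)A 3/7
(4,3)A 2/7
(4,4)B 4/7
(4,5)B 3/5
(5,1)B 2/5
(5,2)B 4/8
(5,3)B 4/8
(5,4)B 5/8
(5,5)A 1/5
(6,1)A 1/3
(6,2)A 1/5
(6,3)B 3/5
(6,4)A 1/5
(6,5)B 1/3
Sum over 28 students: 1/3 + 2/5 + 1/4 + 2/4 + 0/2 + 1/5 + 4/7 + 3/6 + 2/4 + 3/5 + 5/7 + 2/6 + 1/4 + 2/5 + 3/7 + 2/7 + 4/7 + 3/5 + 2/5 + 4/8 + 4/8 + 5/8 + 1/5 + 1/3 + 1/5 + 3/5 + 1/5 + 1/3 = 9517/840; mean = 9517/840 ÷ 28 = 9517/23520 = 0.404634… → 0.405.

0.405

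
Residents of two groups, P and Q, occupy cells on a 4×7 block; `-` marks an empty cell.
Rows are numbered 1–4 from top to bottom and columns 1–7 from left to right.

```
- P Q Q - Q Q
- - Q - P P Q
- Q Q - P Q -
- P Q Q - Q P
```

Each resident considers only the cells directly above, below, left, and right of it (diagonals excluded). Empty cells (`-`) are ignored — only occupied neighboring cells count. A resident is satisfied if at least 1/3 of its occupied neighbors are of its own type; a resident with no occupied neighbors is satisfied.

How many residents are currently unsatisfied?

4

Row 1: (1,2)P 0/1 unhappy · (1,3)Q 2/3 ok · (1,4)Q 1/1 ok · (1,6)Q 1/2 ok · (1,7)Q 2/2 ok
Row 2: (2,3)Q 2/2 ok · (2,5)P 2/2 ok · (2,6)P 1/4 unhappy · (2,7)Q 1/2 ok
Row 3: (3,2)Q 1/2 ok · (3,3)Q 3/3 ok · (3,5)P 1/2 ok · (3,6)Q 1/3 ok
Row 4: (4,2)P 0/2 unhappy · (4,3)Q 2/3 ok · (4,4)Q 1/1 ok · (4,6)Q 1/2 ok · (4,7)P 0/1 unhappy
Unsatisfied: (1,2), (2,6), (4,2), (4,7) — 4 in total.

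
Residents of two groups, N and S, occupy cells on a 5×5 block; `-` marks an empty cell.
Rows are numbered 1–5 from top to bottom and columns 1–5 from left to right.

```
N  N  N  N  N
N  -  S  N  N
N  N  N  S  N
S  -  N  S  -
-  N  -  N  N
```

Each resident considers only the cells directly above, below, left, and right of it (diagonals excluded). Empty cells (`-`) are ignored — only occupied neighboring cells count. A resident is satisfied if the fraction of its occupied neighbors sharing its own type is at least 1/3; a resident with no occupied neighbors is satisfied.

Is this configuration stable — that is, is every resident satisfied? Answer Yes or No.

No

Row 1: (1,1)N 2/2 satisfied · (1,2)N 2/2 satisfied · (1,3)N 2/3 satisfied · (1,4)N 3/3 satisfied · (1,5)N 2/2 satisfied
Row 2: (2,1)N 2/2 satisfied · (2,3)S 0/3 not · (2,4)N 2/4 satisfied · (2,5)N 3/3 satisfied
Row 3: (3,1)N 2/3 satisfied · (3,2)N 2/2 satisfied · (3,3)N 2/4 satisfied · (3,4)S 1/4 not · (3,5)N 1/2 satisfied
Row 4: (4,1)S 0/1 not · (4,3)N 1/2 satisfied · (4,4)S 1/3 satisfied
Row 5: (5,2)N 0/0 satisfied · (5,4)N 1/2 satisfied · (5,5)N 1/1 satisfied
For instance (2,3) has only 0/3 same-type neighbors, below 1/3.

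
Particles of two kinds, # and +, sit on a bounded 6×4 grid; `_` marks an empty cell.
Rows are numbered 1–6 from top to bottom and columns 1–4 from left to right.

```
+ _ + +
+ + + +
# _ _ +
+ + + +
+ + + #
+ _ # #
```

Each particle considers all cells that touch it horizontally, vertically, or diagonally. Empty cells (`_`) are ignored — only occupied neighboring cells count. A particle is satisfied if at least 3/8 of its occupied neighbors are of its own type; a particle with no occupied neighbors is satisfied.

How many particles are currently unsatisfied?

(1,1)+ 2/2 ✓
(1,3)+ 4/4 ✓
(1,4)+ 3/3 ✓
(2,1)+ 2/3 ✓
(2,2)+ 4/5 ✓
(2,3)+ 5/5 ✓
(2,4)+ 4/4 ✓
(3,1)# 0/4 ✗
(3,4)+ 4/4 ✓
(4,1)+ 3/4 ✓
(4,2)+ 5/6 ✓
(4,3)+ 5/6 ✓
(4,4)+ 3/4 ✓
(5,1)+ 4/4 ✓
(5,2)+ 6/7 ✓
(5,3)+ 4/7 ✓
(5,4)# 2/5 ✓
(6,1)+ 2/2 ✓
(6,3)# 2/4 ✓
(6,4)# 2/3 ✓
Unsatisfied: (3,1) — 1 in total.

1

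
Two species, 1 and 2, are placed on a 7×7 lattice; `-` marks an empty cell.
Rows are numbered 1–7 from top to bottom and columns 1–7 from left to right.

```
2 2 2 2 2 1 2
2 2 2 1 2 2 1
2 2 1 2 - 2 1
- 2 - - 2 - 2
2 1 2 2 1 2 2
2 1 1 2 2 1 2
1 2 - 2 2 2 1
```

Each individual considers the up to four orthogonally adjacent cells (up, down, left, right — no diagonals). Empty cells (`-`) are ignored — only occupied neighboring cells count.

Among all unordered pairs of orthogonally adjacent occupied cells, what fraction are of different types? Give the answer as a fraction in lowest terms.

Scan each occupied cell's neighbors to the right and below so each pair is counted once.
Row 1: 2(1,1)–2(1,2)= 2(1,1)–2(2,1)= 2(1,2)–2(1,3)= 2(1,2)–2(2,2)= 2(1,3)–2(1,4)= 2(1,3)–2(2,3)= 2(1,4)–2(1,5)= 2(1,4)–1(2,4)≠ 2(1,5)–1(1,6)≠ 2(1,5)–2(2,5)= 1(1,6)–2(1,7)≠ 1(1,6)–2(2,6)≠ 2(1,7)–1(2,7)≠  → 5/13 unlike.
Row 2: 2(2,1)–2(2,2)= 2(2,1)–2(3,1)= 2(2,2)–2(2,3)= 2(2,2)–2(3,2)= 2(2,3)–1(2,4)≠ 2(2,3)–1(3,3)≠ 1(2,4)–2(2,5)≠ 1(2,4)–2(3,4)≠ 2(2,5)–2(2,6)= 2(2,6)–1(2,7)≠ 2(2,6)–2(3,6)= 1(2,7)–1(3,7)=  → 5/12 unlike.
Row 3: 2(3,1)–2(3,2)= 2(3,2)–1(3,3)≠ 2(3,2)–2(4,2)= 1(3,3)–2(3,4)≠ 2(3,6)–1(3,7)≠ 1(3,7)–2(4,7)≠  → 4/6 unlike.
Row 4: 2(4,2)–1(5,2)≠ 2(4,5)–1(5,5)≠ 2(4,7)–2(5,7)=  → 2/3 unlike.
Row 5: 2(5,1)–1(5,2)≠ 2(5,1)–2(6,1)= 1(5,2)–2(5,3)≠ 1(5,2)–1(6,2)= 2(5,3)–2(5,4)= 2(5,3)–1(6,3)≠ 2(5,4)–1(5,5)≠ 2(5,4)–2(6,4)= 1(5,5)–2(5,6)≠ 1(5,5)–2(6,5)≠ 2(5,6)–2(5,7)= 2(5,6)–1(6,6)≠ 2(5,7)–2(6,7)=  → 7/13 unlike.
Row 6: 2(6,1)–1(6,2)≠ 2(6,1)–1(7,1)≠ 1(6,2)–1(6,3)= 1(6,2)–2(7,2)≠ 1(6,3)–2(6,4)≠ 2(6,4)–2(6,5)= 2(6,4)–2(7,4)= 2(6,5)–1(6,6)≠ 2(6,5)–2(7,5)= 1(6,6)–2(6,7)≠ 1(6,6)–2(7,6)≠ 2(6,7)–1(7,7)≠  → 8/12 unlike.
Row 7: 1(7,1)–2(7,2)≠ 2(7,4)–2(7,5)= 2(7,5)–2(7,6)= 2(7,6)–1(7,7)≠  → 2/4 unlike.
Total adjacent occupied pairs: 63; unlike-type pairs: 33.
33/63 reduces to 11/21.

11/21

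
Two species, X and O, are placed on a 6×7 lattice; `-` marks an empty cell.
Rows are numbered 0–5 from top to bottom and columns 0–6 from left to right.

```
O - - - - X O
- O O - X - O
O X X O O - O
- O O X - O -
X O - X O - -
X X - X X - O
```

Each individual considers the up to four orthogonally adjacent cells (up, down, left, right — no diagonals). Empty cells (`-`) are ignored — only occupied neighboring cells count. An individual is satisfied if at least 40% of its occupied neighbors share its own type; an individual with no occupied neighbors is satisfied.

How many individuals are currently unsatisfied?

(0,0)O 0/0 ok
(0,5)X 0/1 unhappy
(0,6)O 1/2 ok
(1,1)O 1/2 ok
(1,2)O 1/2 ok
(1,4)X 0/1 unhappy
(1,6)O 2/2 ok
(2,0)O 0/1 unhappy
(2,1)X 1/4 unhappy
(2,2)X 1/4 unhappy
(2,3)O 1/3 unhappy
(2,4)O 1/2 ok
(2,6)O 1/1 ok
(3,1)O 2/3 ok
(3,2)O 1/3 unhappy
(3,3)X 1/3 unhappy
(3,5)O 0/0 ok
(4,0)X 1/2 ok
(4,1)O 1/3 unhappy
(4,3)X 2/3 ok
(4,4)O 0/2 unhappy
(5,0)X 2/2 ok
(5,1)X 1/2 ok
(5,3)X 2/2 ok
(5,4)X 1/2 ok
(5,6)O 0/0 ok
Unsatisfied: (0,5), (1,4), (2,0), (2,1), (2,2), (2,3), (3,2), (3,3), (4,1), (4,4) — 10 in total.

10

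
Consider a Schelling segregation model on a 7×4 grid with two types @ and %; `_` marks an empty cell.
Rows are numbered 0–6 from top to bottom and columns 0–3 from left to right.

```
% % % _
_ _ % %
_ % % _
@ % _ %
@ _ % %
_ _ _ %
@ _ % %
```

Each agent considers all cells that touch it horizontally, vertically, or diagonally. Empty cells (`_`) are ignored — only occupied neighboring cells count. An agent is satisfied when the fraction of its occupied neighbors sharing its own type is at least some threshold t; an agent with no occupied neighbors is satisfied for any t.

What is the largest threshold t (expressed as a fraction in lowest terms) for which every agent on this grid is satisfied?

1/3

(0,0)% 1/1
(0,1)% 3/3
(0,2)% 3/3
(1,2)% 5/5
(1,3)% 3/3
(2,1)% 3/4
(2,2)% 5/5
(3,0)@ 1/3
(3,1)% 3/5
(3,3)% 3/3
(4,0)@ 1/2
(4,2)% 4/4
(4,3)% 3/3
(5,3)% 4/4
(6,0)@ — no occupied neighbors
(6,2)% 2/2
(6,3)% 2/2
The smallest same-type fraction is 1/3 at (3,0), which reduces to 1/3. Any threshold above that leaves this agent unsatisfied.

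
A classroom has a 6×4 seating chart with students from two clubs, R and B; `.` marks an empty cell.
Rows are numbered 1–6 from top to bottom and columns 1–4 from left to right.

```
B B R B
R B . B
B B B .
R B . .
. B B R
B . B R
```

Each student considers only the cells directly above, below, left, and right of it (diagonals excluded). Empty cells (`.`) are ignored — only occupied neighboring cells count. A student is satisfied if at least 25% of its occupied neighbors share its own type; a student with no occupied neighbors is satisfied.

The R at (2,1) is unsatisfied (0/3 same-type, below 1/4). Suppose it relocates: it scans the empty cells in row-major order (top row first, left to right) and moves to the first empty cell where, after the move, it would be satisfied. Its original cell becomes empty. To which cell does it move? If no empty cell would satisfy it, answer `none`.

(2,3)

Vacating (2,1). Empty cells in order:
  (2,3): 1/4 same-type → satisfied — stop here.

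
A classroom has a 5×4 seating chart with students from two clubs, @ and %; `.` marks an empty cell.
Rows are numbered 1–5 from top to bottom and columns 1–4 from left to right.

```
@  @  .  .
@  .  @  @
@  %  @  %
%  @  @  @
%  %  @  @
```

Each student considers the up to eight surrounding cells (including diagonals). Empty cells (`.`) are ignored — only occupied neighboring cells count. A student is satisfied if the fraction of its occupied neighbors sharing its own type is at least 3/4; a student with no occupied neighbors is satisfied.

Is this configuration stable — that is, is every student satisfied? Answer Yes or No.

No

Row 1: (1,1)@ 2/2 ok · (1,2)@ 3/3 ok
Row 2: (2,1)@ 3/4 ok · (2,3)@ 3/5 unhappy · (2,4)@ 2/3 unhappy
Row 3: (3,1)@ 2/4 unhappy · (3,2)% 1/7 unhappy · (3,3)@ 5/7 unhappy · (3,4)% 0/5 unhappy
Row 4: (4,1)% 3/5 unhappy · (4,2)@ 4/8 unhappy · (4,3)@ 5/8 unhappy · (4,4)@ 4/5 ok
Row 5: (5,1)% 2/3 unhappy · (5,2)% 2/5 unhappy · (5,3)@ 4/5 ok · (5,4)@ 3/3 ok
For instance (2,3) has only 3/5 same-type neighbors, below 3/4.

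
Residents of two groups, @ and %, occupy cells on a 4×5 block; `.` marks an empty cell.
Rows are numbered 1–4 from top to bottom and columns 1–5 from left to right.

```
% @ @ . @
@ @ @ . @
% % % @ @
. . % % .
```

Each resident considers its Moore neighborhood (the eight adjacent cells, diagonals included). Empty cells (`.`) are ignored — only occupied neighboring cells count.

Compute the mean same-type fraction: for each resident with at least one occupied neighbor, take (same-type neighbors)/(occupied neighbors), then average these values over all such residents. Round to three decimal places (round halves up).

0.608

(1,1)% 0/3
(1,2)@ 4/5
(1,3)@ 3/3
(1,5)@ 1/1
(2,1)@ 2/5
(2,2)@ 4/8
(2,3)@ 4/6
(2,5)@ 3/3
(3,1)% 1/3
(3,2)% 3/6
(3,3)% 3/6
(3,4)@ 3/6
(3,5)@ 2/3
(4,3)% 3/4
(4,4)% 2/4
Sum over 15 residents: 0/3 + 4/5 + 3/3 + 1/1 + 2/5 + 4/8 + 4/6 + 3/3 + 1/3 + 3/6 + 3/6 + 3/6 + 2/3 + 3/4 + 2/4 = 547/60; mean = 547/60 ÷ 15 = 547/900 = 0.607777… → 0.608.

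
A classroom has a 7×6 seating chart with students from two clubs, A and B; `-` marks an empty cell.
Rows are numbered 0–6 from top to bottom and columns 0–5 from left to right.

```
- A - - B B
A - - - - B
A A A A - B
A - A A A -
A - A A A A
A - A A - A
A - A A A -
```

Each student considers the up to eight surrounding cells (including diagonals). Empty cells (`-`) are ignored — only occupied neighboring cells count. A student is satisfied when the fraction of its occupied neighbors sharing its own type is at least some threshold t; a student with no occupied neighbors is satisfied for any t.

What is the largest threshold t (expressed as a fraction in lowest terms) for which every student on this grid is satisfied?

Row 0: (0,1)A 1/1 · (0,4)B 2/2 · (0,5)B 2/2
Row 1: (1,0)A 3/3 · (1,5)B 3/3
Row 2: (2,0)A 3/3 · (2,1)A 5/5 · (2,2)A 4/4 · (2,3)A 4/4 · (2,5)B 1/2
Row 3: (3,0)A 3/3 · (3,2)A 6/6 · (3,3)A 7/7 · (3,4)A 5/6
Row 4: (4,0)A 2/2 · (4,2)A 5/5 · (4,3)A 7/7 · (4,4)A 6/6 · (4,5)A 3/3
Row 5: (5,0)A 2/2 · (5,2)A 5/5 · (5,3)A 7/7 · (5,5)A 3/3
Row 6: (6,0)A 1/1 · (6,2)A 3/3 · (6,3)A 4/4 · (6,4)A 3/3
The smallest same-type fraction is 1/2 at (2,5), which reduces to 1/2. Any threshold above that leaves this student unsatisfied.

1/2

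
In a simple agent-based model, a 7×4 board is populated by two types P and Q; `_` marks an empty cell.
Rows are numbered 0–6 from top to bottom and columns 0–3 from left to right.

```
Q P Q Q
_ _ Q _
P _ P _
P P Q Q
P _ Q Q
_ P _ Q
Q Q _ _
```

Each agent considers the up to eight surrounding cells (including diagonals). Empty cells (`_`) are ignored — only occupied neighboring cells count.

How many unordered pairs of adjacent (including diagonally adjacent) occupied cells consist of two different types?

Scan each occupied cell's neighbors to the right and below (and the two forward diagonals) so each pair is counted once.
Row 0: Q(0,0)–P(0,1)≠ P(0,1)–Q(0,2)≠ P(0,1)–Q(1,2)≠ Q(0,2)–Q(0,3)= Q(0,2)–Q(1,2)= Q(0,3)–Q(1,2)=  → 3/6 unlike.
Row 1: Q(1,2)–P(2,2)≠  → 1/1 unlike.
Row 2: P(2,0)–P(3,0)= P(2,0)–P(3,1)= P(2,2)–Q(3,2)≠ P(2,2)–Q(3,3)≠ P(2,2)–P(3,1)=  → 2/5 unlike.
Row 3: P(3,0)–P(3,1)= P(3,0)–P(4,0)= P(3,1)–Q(3,2)≠ P(3,1)–Q(4,2)≠ P(3,1)–P(4,0)= Q(3,2)–Q(3,3)= Q(3,2)–Q(4,2)= Q(3,2)–Q(4,3)= Q(3,3)–Q(4,3)= Q(3,3)–Q(4,2)=  → 2/10 unlike.
Row 4: P(4,0)–P(5,1)= Q(4,2)–Q(4,3)= Q(4,2)–Q(5,3)= Q(4,2)–P(5,1)≠ Q(4,3)–Q(5,3)=  → 1/5 unlike.
Row 5: P(5,1)–Q(6,1)≠ P(5,1)–Q(6,0)≠  → 2/2 unlike.
Row 6: Q(6,0)–Q(6,1)=  → 0/1 unlike.
Total adjacent occupied pairs: 30; unlike-type pairs: 11.

11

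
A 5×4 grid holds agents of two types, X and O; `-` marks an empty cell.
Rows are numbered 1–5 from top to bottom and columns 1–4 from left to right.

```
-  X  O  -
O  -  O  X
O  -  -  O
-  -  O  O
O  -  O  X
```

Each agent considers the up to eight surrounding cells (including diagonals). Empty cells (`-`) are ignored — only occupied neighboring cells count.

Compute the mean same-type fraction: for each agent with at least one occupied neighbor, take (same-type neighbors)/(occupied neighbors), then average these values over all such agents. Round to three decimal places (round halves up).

0.477

(1,2)X 0/3
(1,3)O 1/3
(2,1)O 1/2
(2,3)O 2/4
(2,4)X 0/3
(3,1)O 1/1
(3,4)O 3/4
(4,3)O 3/4
(4,4)O 3/4
(5,1)O — no occupied neighbors
(5,3)O 2/3
(5,4)X 0/3
Sum over 11 agents: 0/3 + 1/3 + 1/2 + 2/4 + 0/3 + 1/1 + 3/4 + 3/4 + 3/4 + 2/3 + 0/3 = 21/4; mean = 21/4 ÷ 11 = 21/44 = 0.477272… → 0.477.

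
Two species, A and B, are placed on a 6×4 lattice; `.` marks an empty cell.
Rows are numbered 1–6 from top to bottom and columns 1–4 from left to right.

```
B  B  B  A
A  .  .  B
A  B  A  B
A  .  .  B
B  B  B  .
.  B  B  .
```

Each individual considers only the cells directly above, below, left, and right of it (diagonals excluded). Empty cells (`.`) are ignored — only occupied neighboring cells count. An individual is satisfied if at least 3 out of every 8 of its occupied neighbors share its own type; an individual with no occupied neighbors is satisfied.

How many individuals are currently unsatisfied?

(1,1)B 1/2 ok
(1,2)B 2/2 ok
(1,3)B 1/2 ok
(1,4)A 0/2 unhappy
(2,1)A 1/2 ok
(2,4)B 1/2 ok
(3,1)A 2/3 ok
(3,2)B 0/2 unhappy
(3,3)A 0/2 unhappy
(3,4)B 2/3 ok
(4,1)A 1/2 ok
(4,4)B 1/1 ok
(5,1)B 1/2 ok
(5,2)B 3/3 ok
(5,3)B 2/2 ok
(6,2)B 2/2 ok
(6,3)B 2/2 ok
Unsatisfied: (1,4), (3,2), (3,3) — 3 in total.

3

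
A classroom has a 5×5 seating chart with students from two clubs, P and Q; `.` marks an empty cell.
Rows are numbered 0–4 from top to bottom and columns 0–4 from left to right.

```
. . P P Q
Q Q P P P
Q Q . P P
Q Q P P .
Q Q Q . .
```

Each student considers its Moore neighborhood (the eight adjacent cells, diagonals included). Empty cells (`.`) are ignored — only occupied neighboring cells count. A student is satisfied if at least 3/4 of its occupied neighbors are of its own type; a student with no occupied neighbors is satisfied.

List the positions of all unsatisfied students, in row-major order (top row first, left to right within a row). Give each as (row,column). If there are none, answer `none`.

(0,4), (1,1), (1,2), (2,1), (3,2), (4,2)

Row 0: (0,2)P 3/4 ok · (0,3)P 4/5 ok · (0,4)Q 0/3 unhappy
Row 1: (1,0)Q 3/3 ok · (1,1)Q 3/5 unhappy · (1,2)P 4/6 unhappy · (1,3)P 6/7 ok · (1,4)P 4/5 ok
Row 2: (2,0)Q 5/5 ok · (2,1)Q 5/7 unhappy · (2,3)P 6/6 ok · (2,4)P 4/4 ok
Row 3: (3,0)Q 5/5 ok · (3,1)Q 6/7 ok · (3,2)P 2/6 unhappy · (3,3)P 3/4 ok
Row 4: (4,0)Q 3/3 ok · (4,1)Q 4/5 ok · (4,2)Q 2/4 unhappy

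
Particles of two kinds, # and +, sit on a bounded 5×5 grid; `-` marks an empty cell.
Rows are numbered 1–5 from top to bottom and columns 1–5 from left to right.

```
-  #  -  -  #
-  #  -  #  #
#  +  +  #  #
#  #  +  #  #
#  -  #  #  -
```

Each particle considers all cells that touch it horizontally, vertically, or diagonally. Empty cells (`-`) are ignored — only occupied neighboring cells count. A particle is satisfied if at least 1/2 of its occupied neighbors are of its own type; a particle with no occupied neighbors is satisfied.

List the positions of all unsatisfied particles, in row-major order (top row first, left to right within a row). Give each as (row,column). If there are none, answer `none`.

Row 1: (1,2)# 1/1 ok · (1,5)# 2/2 ok
Row 2: (2,2)# 2/4 ok · (2,4)# 4/5 ok · (2,5)# 4/4 ok
Row 3: (3,1)# 3/4 ok · (3,2)+ 2/6 unhappy · (3,3)+ 2/7 unhappy · (3,4)# 5/7 ok · (3,5)# 5/5 ok
Row 4: (4,1)# 3/4 ok · (4,2)# 4/7 ok · (4,3)+ 2/7 unhappy · (4,4)# 5/7 ok · (4,5)# 4/4 ok
Row 5: (5,1)# 2/2 ok · (5,3)# 3/4 ok · (5,4)# 3/4 ok

(3,2), (3,3), (4,3)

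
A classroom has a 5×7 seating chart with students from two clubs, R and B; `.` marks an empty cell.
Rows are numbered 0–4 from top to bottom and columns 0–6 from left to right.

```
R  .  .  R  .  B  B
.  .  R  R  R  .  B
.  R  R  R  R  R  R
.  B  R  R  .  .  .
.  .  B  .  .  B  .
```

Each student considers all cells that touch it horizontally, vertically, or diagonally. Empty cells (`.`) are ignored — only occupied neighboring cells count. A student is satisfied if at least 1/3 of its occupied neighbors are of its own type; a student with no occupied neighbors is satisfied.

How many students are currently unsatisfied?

(0,0)R 0/0 ok
(0,3)R 3/3 ok
(0,5)B 2/3 ok
(0,6)B 2/2 ok
(1,2)R 5/5 ok
(1,3)R 6/6 ok
(1,4)R 5/6 ok
(1,6)B 2/4 ok
(2,1)R 3/4 ok
(2,2)R 6/7 ok
(2,3)R 7/7 ok
(2,4)R 5/5 ok
(2,5)R 3/4 ok
(2,6)R 1/2 ok
(3,1)B 1/4 unhappy
(3,2)R 4/6 ok
(3,3)R 4/5 ok
(4,2)B 1/3 ok
(4,5)B 0/0 ok
Unsatisfied: (3,1) — 1 in total.

1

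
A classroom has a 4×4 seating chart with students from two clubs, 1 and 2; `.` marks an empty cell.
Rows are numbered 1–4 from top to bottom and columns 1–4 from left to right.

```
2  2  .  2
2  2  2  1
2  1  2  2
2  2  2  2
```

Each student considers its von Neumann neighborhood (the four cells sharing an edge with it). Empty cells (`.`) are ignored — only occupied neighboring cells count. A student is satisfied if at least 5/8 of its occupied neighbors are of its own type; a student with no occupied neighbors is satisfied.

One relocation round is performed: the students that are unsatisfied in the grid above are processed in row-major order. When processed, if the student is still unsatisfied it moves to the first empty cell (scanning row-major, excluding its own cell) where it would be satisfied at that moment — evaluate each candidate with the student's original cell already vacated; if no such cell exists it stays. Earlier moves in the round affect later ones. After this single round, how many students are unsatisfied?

Initially unsatisfied (in order): (1,4), (2,4), (3,2).
  (1,4) → (1,3).
  (2,4): no empty cell satisfies it; stays.
  (3,2): no empty cell satisfies it; stays.
Resulting grid:
2 2 2 .
2 2 2 1
2 1 2 2
2 2 2 2
Unsatisfied now: (2,4), (3,2).

2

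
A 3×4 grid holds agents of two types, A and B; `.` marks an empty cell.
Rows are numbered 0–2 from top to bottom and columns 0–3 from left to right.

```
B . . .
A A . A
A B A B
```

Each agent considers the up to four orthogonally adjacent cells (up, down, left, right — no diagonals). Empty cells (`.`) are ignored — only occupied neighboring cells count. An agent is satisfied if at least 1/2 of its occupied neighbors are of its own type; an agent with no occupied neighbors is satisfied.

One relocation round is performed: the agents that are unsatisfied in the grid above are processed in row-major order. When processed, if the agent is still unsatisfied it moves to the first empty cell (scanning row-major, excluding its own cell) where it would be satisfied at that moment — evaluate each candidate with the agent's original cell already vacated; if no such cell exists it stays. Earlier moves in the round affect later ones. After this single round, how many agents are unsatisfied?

Initially unsatisfied (in order): (0,0), (1,3), (2,1), (2,2), (2,3).
  (0,0) → (0,2).
  (1,3) → (0,0).
  (2,1) → (0,3).
  (2,2) → (0,1).
  (2,3): now satisfied by earlier moves; stays.
Resulting grid:
A A B B
A A . .
A . . B
All satisfied now.

0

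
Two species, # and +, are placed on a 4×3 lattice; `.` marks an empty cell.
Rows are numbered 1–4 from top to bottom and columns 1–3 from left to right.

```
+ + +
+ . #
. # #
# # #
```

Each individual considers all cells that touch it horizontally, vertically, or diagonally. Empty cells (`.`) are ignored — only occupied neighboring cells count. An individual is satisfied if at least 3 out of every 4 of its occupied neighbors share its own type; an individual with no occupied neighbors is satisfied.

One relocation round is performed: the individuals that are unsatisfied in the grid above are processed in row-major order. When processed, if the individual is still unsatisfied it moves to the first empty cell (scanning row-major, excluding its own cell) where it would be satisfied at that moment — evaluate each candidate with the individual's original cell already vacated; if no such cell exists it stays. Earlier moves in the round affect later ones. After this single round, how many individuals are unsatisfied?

Initially unsatisfied (in order): (1,3), (2,1), (2,3).
  (1,3): no empty cell satisfies it; stays.
  (2,1): no empty cell satisfies it; stays.
  (2,3) → (3,1).
Resulting grid:
+ + +
+ . .
# # #
# # #
Unsatisfied now: (2,1).

1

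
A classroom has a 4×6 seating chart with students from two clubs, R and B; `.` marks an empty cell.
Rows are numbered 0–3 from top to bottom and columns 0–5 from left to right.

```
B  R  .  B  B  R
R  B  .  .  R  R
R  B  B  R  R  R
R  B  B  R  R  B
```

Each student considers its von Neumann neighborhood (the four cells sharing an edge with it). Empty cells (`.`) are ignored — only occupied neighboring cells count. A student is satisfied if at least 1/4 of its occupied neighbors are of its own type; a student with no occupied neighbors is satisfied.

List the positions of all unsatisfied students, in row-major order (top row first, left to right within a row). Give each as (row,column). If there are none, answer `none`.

Row 0: (0,0)B 0/2 unhappy · (0,1)R 0/2 unhappy · (0,3)B 1/1 ok · (0,4)B 1/3 ok · (0,5)R 1/2 ok
Row 1: (1,0)R 1/3 ok · (1,1)B 1/3 ok · (1,4)R 2/3 ok · (1,5)R 3/3 ok
Row 2: (2,0)R 2/3 ok · (2,1)B 3/4 ok · (2,2)B 2/3 ok · (2,3)R 2/3 ok · (2,4)R 4/4 ok · (2,5)R 2/3 ok
Row 3: (3,0)R 1/2 ok · (3,1)B 2/3 ok · (3,2)B 2/3 ok · (3,3)R 2/3 ok · (3,4)R 2/3 ok · (3,5)B 0/2 unhappy

(0,0), (0,1), (3,5)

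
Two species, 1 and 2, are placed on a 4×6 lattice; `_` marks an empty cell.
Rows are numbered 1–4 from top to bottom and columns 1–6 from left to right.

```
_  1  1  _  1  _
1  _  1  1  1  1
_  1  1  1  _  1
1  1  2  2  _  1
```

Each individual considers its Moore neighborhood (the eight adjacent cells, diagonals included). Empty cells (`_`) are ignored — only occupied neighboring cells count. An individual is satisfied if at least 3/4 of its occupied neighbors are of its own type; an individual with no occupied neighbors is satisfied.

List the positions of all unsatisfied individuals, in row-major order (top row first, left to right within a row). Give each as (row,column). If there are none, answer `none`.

(1,2)1 3/3 satisfied
(1,3)1 3/3 satisfied
(1,5)1 3/3 satisfied
(2,1)1 2/2 satisfied
(2,3)1 6/6 satisfied
(2,4)1 6/6 satisfied
(2,5)1 5/5 satisfied
(2,6)1 3/3 satisfied
(3,2)1 5/6 satisfied
(3,3)1 5/7 not
(3,4)1 4/6 not
(3,6)1 3/3 satisfied
(4,1)1 2/2 satisfied
(4,2)1 3/4 satisfied
(4,3)2 1/5 not
(4,4)2 1/3 not
(4,6)1 1/1 satisfied

(3,3), (3,4), (4,3), (4,4)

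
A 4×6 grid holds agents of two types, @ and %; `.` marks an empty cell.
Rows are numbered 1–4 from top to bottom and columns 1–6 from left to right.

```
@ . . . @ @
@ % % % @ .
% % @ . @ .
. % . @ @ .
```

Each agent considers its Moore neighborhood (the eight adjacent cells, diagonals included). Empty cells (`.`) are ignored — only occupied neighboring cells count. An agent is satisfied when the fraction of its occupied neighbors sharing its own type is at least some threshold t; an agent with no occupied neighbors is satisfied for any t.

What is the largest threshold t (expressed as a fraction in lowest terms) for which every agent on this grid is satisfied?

(1,1)@ 1/2
(1,5)@ 2/3
(1,6)@ 2/2
(2,1)@ 1/4
(2,2)% 3/6
(2,3)% 3/4
(2,4)% 1/5
(2,5)@ 3/4
(3,1)% 3/4
(3,2)% 4/6
(3,3)@ 1/6
(3,5)@ 3/4
(4,2)% 2/3
(4,4)@ 3/3
(4,5)@ 2/2
The smallest same-type fraction is 1/6 at (3,3), which reduces to 1/6. Any threshold above that leaves this agent unsatisfied.

1/6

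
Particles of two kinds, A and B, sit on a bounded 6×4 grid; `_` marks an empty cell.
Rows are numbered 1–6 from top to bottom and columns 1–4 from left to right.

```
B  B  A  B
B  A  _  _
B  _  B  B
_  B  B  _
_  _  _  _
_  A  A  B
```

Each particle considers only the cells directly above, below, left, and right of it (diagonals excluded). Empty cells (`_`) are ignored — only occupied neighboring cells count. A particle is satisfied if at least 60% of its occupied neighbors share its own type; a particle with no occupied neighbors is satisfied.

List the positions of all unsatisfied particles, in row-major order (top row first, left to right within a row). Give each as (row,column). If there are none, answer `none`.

(1,1)B 2/2 ok
(1,2)B 1/3 unhappy
(1,3)A 0/2 unhappy
(1,4)B 0/1 unhappy
(2,1)B 2/3 ok
(2,2)A 0/2 unhappy
(3,1)B 1/1 ok
(3,3)B 2/2 ok
(3,4)B 1/1 ok
(4,2)B 1/1 ok
(4,3)B 2/2 ok
(6,2)A 1/1 ok
(6,3)A 1/2 unhappy
(6,4)B 0/1 unhappy

(1,2), (1,3), (1,4), (2,2), (6,3), (6,4)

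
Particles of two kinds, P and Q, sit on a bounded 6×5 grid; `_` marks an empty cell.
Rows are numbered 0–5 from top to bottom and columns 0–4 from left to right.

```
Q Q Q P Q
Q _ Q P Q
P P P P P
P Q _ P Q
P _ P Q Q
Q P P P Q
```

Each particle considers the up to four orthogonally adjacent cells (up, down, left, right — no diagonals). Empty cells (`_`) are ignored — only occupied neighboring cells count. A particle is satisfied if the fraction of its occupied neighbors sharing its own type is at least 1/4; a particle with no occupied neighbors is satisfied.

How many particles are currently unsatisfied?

2

Row 0: (0,0)Q 2/2 ✓ · (0,1)Q 2/2 ✓ · (0,2)Q 2/3 ✓ · (0,3)P 1/3 ✓ · (0,4)Q 1/2 ✓
Row 1: (1,0)Q 1/2 ✓ · (1,2)Q 1/3 ✓ · (1,3)P 2/4 ✓ · (1,4)Q 1/3 ✓
Row 2: (2,0)P 2/3 ✓ · (2,1)P 2/3 ✓ · (2,2)P 2/3 ✓ · (2,3)P 4/4 ✓ · (2,4)P 1/3 ✓
Row 3: (3,0)P 2/3 ✓ · (3,1)Q 0/2 ✗ · (3,3)P 1/3 ✓ · (3,4)Q 1/3 ✓
Row 4: (4,0)P 1/2 ✓ · (4,2)P 1/2 ✓ · (4,3)Q 1/4 ✓ · (4,4)Q 3/3 ✓
Row 5: (5,0)Q 0/2 ✗ · (5,1)P 1/2 ✓ · (5,2)P 3/3 ✓ · (5,3)P 1/3 ✓ · (5,4)Q 1/2 ✓
Unsatisfied: (3,1), (5,0) — 2 in total.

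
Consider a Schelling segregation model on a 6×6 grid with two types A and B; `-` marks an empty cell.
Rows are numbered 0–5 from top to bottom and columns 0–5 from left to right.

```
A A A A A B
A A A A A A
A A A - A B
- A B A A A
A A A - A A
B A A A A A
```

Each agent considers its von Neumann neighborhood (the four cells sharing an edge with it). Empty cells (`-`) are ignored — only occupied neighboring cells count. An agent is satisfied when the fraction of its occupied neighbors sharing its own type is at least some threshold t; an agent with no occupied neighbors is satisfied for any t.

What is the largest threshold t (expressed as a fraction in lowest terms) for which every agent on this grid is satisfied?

Row 0: (0,0)A 2/2 · (0,1)A 3/3 · (0,2)A 3/3 · (0,3)A 3/3 · (0,4)A 2/3 · (0,5)B 0/2
Row 1: (1,0)A 3/3 · (1,1)A 4/4 · (1,2)A 4/4 · (1,3)A 3/3 · (1,4)A 4/4 · (1,5)A 1/3
Row 2: (2,0)A 2/2 · (2,1)A 4/4 · (2,2)A 2/3 · (2,4)A 2/3 · (2,5)B 0/3
Row 3: (3,1)A 2/3 · (3,2)B 0/4 · (3,3)A 1/2 · (3,4)A 4/4 · (3,5)A 2/3
Row 4: (4,0)A 1/2 · (4,1)A 4/4 · (4,2)A 2/3 · (4,4)A 3/3 · (4,5)A 3/3
Row 5: (5,0)B 0/2 · (5,1)A 2/3 · (5,2)A 3/3 · (5,3)A 2/2 · (5,4)A 3/3 · (5,5)A 2/2
The smallest same-type fraction is 0/2 at (0,5), which reduces to 0/1. Any threshold above that leaves this agent unsatisfied.

0/1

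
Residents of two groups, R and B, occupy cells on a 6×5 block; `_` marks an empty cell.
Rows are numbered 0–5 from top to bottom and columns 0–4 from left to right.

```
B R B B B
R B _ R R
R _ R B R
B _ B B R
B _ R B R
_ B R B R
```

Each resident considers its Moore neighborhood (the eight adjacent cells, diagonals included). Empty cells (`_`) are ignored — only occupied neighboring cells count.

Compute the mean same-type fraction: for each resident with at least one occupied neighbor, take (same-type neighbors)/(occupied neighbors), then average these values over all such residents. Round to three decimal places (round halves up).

Row 0: (0,0)B 1/3 · (0,1)R 1/4 · (0,2)B 2/4 · (0,3)B 2/4 · (0,4)B 1/3
Row 1: (1,0)R 2/4 · (1,1)B 2/6 · (1,3)R 3/7 · (1,4)R 2/5
Row 2: (2,0)R 1/3 · (2,2)R 1/5 · (2,3)B 2/7 · (2,4)R 3/5
Row 3: (3,0)B 1/2 · (3,2)B 3/5 · (3,3)B 3/8 · (3,4)R 2/5
Row 4: (4,0)B 2/2 · (4,2)R 1/6 · (4,3)B 3/8 · (4,4)R 2/5
Row 5: (5,1)B 1/3 · (5,2)R 1/4 · (5,3)B 1/5 · (5,4)R 1/3
Sum over 25 residents: 1/3 + 1/4 + 2/4 + 2/4 + 1/3 + 2/4 + 2/6 + 3/7 + 2/5 + 1/3 + 1/5 + 2/7 + 3/5 + 1/2 + 3/5 + 3/8 + 2/5 + 2/2 + 1/6 + 3/8 + 2/5 + 1/3 + 1/4 + 1/5 + 1/3 = 4171/420; mean = 4171/420 ÷ 25 = 4171/10500 = 0.397238… → 0.397.

0.397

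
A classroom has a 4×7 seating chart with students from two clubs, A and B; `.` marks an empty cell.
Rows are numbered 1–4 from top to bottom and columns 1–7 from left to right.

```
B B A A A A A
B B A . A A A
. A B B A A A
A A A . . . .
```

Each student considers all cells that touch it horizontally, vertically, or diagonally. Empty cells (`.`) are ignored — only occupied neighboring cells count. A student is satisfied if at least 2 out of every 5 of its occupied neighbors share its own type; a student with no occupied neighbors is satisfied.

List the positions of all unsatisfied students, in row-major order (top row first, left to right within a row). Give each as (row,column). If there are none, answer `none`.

(3,3), (3,4)

Row 1: (1,1)B 3/3 ✓ · (1,2)B 3/5 ✓ · (1,3)A 2/4 ✓ · (1,4)A 4/4 ✓ · (1,5)A 4/4 ✓ · (1,6)A 5/5 ✓ · (1,7)A 3/3 ✓
Row 2: (2,1)B 3/4 ✓ · (2,2)B 4/7 ✓ · (2,3)A 3/7 ✓ · (2,5)A 6/7 ✓ · (2,6)A 8/8 ✓ · (2,7)A 5/5 ✓
Row 3: (3,2)A 4/7 ✓ · (3,3)B 2/6 ✗ · (3,4)B 1/5 ✗ · (3,5)A 3/4 ✓ · (3,6)A 5/5 ✓ · (3,7)A 3/3 ✓
Row 4: (4,1)A 2/2 ✓ · (4,2)A 3/4 ✓ · (4,3)A 2/4 ✓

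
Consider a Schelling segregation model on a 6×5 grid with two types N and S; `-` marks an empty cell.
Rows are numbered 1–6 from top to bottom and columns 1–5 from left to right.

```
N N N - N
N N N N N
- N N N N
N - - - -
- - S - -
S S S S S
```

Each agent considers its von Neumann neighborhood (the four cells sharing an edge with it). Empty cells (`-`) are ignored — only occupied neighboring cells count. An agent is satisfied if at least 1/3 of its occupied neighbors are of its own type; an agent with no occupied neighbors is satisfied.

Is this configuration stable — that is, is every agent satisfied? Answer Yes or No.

Row 1: (1,1)N 2/2 satisfied · (1,2)N 3/3 satisfied · (1,3)N 2/2 satisfied · (1,5)N 1/1 satisfied
Row 2: (2,1)N 2/2 satisfied · (2,2)N 4/4 satisfied · (2,3)N 4/4 satisfied · (2,4)N 3/3 satisfied · (2,5)N 3/3 satisfied
Row 3: (3,2)N 2/2 satisfied · (3,3)N 3/3 satisfied · (3,4)N 3/3 satisfied · (3,5)N 2/2 satisfied
Row 4: (4,1)N 0/0 satisfied
Row 5: (5,3)S 1/1 satisfied
Row 6: (6,1)S 1/1 satisfied · (6,2)S 2/2 satisfied · (6,3)S 3/3 satisfied · (6,4)S 2/2 satisfied · (6,5)S 1/1 satisfied
All meet the threshold, so the configuration is stable.

Yes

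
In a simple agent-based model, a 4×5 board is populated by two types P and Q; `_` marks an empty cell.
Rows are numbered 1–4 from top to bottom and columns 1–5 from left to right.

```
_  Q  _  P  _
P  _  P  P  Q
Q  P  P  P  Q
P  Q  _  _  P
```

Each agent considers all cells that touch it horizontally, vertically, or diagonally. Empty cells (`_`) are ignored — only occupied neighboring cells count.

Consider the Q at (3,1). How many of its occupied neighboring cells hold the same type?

Occupied neighbors of (3,1): (2,1)=P, (3,2)=P, (4,1)=P, (4,2)=Q.
Same type (Q): 1 of 4.

1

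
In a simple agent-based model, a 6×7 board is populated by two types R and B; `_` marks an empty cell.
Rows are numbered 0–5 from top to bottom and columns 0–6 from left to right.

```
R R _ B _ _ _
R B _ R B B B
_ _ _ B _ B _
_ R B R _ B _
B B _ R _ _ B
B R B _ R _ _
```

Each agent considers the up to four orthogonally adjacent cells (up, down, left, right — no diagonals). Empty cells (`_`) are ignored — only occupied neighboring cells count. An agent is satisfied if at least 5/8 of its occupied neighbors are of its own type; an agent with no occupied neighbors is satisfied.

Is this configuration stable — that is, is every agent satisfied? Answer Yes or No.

No

(0,0)R 2/2 ok
(0,1)R 1/2 unhappy
(0,3)B 0/1 unhappy
(1,0)R 1/2 unhappy
(1,1)B 0/2 unhappy
(1,3)R 0/3 unhappy
(1,4)B 1/2 unhappy
(1,5)B 3/3 ok
(1,6)B 1/1 ok
(2,3)B 0/2 unhappy
(2,5)B 2/2 ok
(3,1)R 0/2 unhappy
(3,2)B 0/2 unhappy
(3,3)R 1/3 unhappy
(3,5)B 1/1 ok
(4,0)B 2/2 ok
(4,1)B 1/3 unhappy
(4,3)R 1/1 ok
(4,6)B 0/0 ok
(5,0)B 1/2 unhappy
(5,1)R 0/3 unhappy
(5,2)B 0/1 unhappy
(5,4)R 0/0 ok
For instance (0,1) has only 1/2 same-type neighbors, below 5/8.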